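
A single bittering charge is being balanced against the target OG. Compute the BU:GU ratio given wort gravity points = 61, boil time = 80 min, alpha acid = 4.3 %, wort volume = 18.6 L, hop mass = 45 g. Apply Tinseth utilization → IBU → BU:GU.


U = 1.65·0.000125^(GP/1000)·(1−e^(−0.04t))/4.15;  IBU = (α/100)·m·U·1000/V;  BU:GU = IBU/GP
U = 1.65·0.000125^(61/1000)·(1−e^(−0.04·80))/4.15 = 0.2204
IBU = (4.3/100)·45·0.2204·1000/18.6 = 22.9320
BU:GU = 22.9320/61

0.3759


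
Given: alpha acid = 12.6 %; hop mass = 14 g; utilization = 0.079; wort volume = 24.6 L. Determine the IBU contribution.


IBU = (α/100)·mass·U·1000 / V
IBU = (12.6/100)·14·0.079·1000 / 24.6

5.6649 IBU


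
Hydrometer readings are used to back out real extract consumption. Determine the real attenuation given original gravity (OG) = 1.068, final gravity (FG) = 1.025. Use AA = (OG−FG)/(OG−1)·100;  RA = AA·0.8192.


AA = (1.068 − 1.025)/(1.068 − 1)·100 = 63.2353
RA = 63.2353·0.8192

51.8024 %


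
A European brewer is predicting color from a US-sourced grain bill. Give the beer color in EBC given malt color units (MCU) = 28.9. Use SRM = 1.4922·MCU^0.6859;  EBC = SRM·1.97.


SRM = 1.4922·28.9^0.6859 = 14.9919
EBC = 14.9919·1.97

29.5341 EBC


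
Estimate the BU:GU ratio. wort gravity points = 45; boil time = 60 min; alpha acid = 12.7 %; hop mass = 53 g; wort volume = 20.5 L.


U = 1.65·0.000125^(GP/1000)·(1−e^(−0.04t))/4.15;  IBU = (α/100)·m·U·1000/V;  BU:GU = IBU/GP
U = 1.65·0.000125^(45/1000)·(1−e^(−0.04·60))/4.15 = 0.2413
IBU = (12.7/100)·53·0.2413·1000/20.5 = 79.2175
BU:GU = 79.2175/45

1.7604


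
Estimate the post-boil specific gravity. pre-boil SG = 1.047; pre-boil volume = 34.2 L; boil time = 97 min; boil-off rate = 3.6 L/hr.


V_post = V_pre − rate·(t/60);  SG_post = 1 + (SG_pre−1)·V_pre/V_post
V_post = 34.2 − 3.6·(97/60) = 28.3800
SG_post = 1 + (1.047 − 1)·34.2/28.3800

1.0566


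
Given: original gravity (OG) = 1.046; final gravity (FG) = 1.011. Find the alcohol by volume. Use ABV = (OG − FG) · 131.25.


ABV = (1.046 − 1.011) · 131.25

4.5938 % ABV


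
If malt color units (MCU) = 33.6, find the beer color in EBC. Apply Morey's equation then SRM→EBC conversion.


SRM = 1.4922·MCU^0.6859;  EBC = SRM·1.97
SRM = 1.4922·33.6^0.6859 = 16.6243
EBC = 16.6243·1.97

32.7499 EBC


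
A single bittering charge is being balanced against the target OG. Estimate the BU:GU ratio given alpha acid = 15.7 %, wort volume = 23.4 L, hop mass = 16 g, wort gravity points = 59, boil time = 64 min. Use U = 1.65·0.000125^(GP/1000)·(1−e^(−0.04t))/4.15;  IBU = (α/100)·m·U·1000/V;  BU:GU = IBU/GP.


U = 1.65·0.000125^(59/1000)·(1−e^(−0.04·64))/4.15 = 0.2159
IBU = (15.7/100)·16·0.2159·1000/23.4 = 23.1748
BU:GU = 23.1748/59

0.3928


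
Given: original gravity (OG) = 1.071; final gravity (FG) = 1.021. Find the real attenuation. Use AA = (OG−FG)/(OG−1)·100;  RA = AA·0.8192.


AA = (1.071 − 1.021)/(1.071 − 1)·100 = 70.4225
RA = 70.4225·0.8192

57.6901 %


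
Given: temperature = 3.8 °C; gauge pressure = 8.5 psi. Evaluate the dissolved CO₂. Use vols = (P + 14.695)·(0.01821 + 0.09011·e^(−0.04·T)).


vols = (8.5 + 14.695)·(0.01821 + 0.09011·e^(−0.04·3.8))

2.2178 volumes


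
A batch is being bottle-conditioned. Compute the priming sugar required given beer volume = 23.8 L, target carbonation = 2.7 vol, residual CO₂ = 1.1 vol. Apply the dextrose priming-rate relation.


sugar = (target − residual)·4.0·V
sugar = (2.7 − 1.1)·4.0·23.8

152.3200 g


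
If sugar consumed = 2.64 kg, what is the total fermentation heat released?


Q = m_sugar · 590 kJ/kg
Q = 2.64 · 590

1557.6000 kJ


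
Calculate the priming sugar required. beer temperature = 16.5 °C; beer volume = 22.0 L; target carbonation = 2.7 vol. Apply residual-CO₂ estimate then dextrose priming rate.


residual = 14.695·(0.01821 + 0.09011·e^(−0.04·T));  sugar = (target − residual)·4.0·V
residual = 14.695·(0.01821 + 0.09011·e^(−0.04·16.5)) = 0.9520
sugar = (2.7 − 0.9520)·4.0·22.0

153.8246 g


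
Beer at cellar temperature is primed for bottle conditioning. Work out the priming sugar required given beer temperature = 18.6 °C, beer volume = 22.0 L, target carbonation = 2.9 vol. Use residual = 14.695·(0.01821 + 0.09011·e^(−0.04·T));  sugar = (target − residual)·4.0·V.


residual = 14.695·(0.01821 + 0.09011·e^(−0.04·18.6)) = 0.8969
sugar = (2.9 − 0.8969)·4.0·22.0

176.2770 g


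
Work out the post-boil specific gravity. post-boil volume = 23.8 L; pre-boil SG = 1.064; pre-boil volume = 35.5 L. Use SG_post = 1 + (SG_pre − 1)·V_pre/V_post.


pts_pre = (1.064 − 1)·1000 = 64.0000
pts_post = 64.0000·35.5/23.8 = 95.4622
SG_post = 1 + 95.4622/1000

1.0955


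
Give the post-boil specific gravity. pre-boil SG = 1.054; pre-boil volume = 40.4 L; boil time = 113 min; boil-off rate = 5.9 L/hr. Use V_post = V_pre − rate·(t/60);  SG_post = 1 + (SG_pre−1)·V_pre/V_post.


V_post = 40.4 − 5.9·(113/60) = 29.2883
SG_post = 1 + (1.054 − 1)·40.4/29.2883

1.0745


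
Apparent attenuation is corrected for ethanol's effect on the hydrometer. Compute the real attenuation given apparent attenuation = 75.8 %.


RA = AA · 0.8192
RA = 75.8 · 0.8192

62.0954 %


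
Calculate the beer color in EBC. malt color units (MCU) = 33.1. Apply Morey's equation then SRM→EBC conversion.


SRM = 1.4922·MCU^0.6859;  EBC = SRM·1.97
SRM = 1.4922·33.1^0.6859 = 16.4542
EBC = 16.4542·1.97

32.4148 EBC


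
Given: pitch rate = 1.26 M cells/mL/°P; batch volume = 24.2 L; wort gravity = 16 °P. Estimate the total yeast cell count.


cells (billions) = rate · V_L · °P
cells = 1.26 · 24.2 · 16

487.8720 billion cells


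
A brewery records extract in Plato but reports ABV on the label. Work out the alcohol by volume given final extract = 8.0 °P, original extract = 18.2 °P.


SG = 259/(259 − P);  ABV = (OG − FG)·131.25
OG = 259/(259 − 18.2) = 1.0756
FG = 259/(259 − 8.0) = 1.0319
ABV = (1.0756 − 1.0319)·131.25

5.7368 % ABV


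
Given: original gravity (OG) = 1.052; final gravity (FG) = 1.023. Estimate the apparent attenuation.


AA = (OG − FG)/(OG − 1) · 100
AA = (1.052 − 1.023)/(1.052 − 1) · 100

55.7692 %


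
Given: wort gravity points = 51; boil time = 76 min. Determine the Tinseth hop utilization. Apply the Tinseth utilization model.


U = 1.65·0.000125^(GP/1000) · (1 − e^(−0.04·t))/4.15
bigness = 1.65·0.000125^(51/1000) = 1.0433
boil_factor = (1 − e^(−0.04·76))/4.15 = 0.2294
U = 1.0433 · 0.2294

0.2394


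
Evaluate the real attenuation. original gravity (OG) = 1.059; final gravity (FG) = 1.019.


AA = (OG−FG)/(OG−1)·100;  RA = AA·0.8192
AA = (1.059 − 1.019)/(1.059 − 1)·100 = 67.7966
RA = 67.7966·0.8192

55.5390 %


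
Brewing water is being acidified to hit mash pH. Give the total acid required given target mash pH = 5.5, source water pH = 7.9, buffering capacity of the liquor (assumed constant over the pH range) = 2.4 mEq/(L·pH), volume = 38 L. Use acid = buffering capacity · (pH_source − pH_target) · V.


acid = 2.4 · (7.9 − 5.5) · 38

218.8800 mEq


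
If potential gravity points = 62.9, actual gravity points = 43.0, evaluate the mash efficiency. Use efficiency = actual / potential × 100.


efficiency = 43.0 / 62.9 × 100

68.3625 %


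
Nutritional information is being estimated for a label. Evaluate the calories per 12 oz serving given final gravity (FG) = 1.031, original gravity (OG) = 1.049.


ABW = (OG−FG)·131.25·0.79/FG;  °P = 259 − 259/SG (for OG→OE and FG→AE);  RE = 0.1808·OE + 0.8192·AE;  Cal = (6.9·ABW + 4·(RE−0.1))·FG·3.55
ABW = (1.049 − 1.031)·131.25·0.79/1.031 = 1.8103
OE = 259 − 259/1.049 = 12.0982 °P
AE = 259 − 259/1.031 = 7.7876 °P
RE = 0.1808·12.0982 + 0.8192·7.7876 = 8.5669 °P
Cal = (6.9·1.8103 + 4·(8.5669−0.1))·1.031·3.55

169.6746 kcal


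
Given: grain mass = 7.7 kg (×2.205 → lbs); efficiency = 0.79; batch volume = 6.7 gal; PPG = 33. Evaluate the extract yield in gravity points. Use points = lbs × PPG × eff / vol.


lbs = 7.7 × 2.205 = 16.9785
points = 16.9785 × 33 × 0.79 / 6.7

66.0641 points


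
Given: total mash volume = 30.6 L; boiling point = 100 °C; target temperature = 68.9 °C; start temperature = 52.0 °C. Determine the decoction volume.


V_dec = V_total·(T_target − T_start)/(T_boil − T_start)
V_dec = 30.6·(68.9 − 52.0)/(100 − 52.0)

10.7738 L


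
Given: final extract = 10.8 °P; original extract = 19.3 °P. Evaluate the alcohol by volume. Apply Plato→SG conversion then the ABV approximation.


SG = 259/(259 − P);  ABV = (OG − FG)·131.25
OG = 259/(259 − 19.3) = 1.0805
FG = 259/(259 − 10.8) = 1.0435
ABV = (1.0805 − 1.0435)·131.25

4.8568 % ABV


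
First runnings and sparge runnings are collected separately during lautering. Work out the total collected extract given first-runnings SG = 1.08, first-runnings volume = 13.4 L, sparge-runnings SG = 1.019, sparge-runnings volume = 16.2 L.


total = Σ (SG_i − 1)·1000·V_i
first = (1.08 − 1)·1000·13.4 = 1072.0000
sparge = (1.019 − 1)·1000·16.2 = 307.8000
total = 1072.0000 + 307.8000

1379.8000 gravity·L


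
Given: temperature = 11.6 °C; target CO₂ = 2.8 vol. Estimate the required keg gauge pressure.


psi = vols/(0.01821 + 0.09011·e^(−0.04·T)) − 14.695
psi = 2.8/(0.01821 + 0.09011·e^(−0.04·11.6)) − 14.695

22.7042 psi


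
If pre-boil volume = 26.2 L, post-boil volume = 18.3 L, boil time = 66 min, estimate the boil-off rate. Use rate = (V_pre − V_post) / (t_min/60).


rate = (26.2 − 18.3) / (66/60)

7.1818 L/hr


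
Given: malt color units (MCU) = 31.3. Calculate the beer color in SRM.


SRM = 1.4922 · MCU^0.6859
SRM = 1.4922 · 31.3^0.6859

15.8351 SRM


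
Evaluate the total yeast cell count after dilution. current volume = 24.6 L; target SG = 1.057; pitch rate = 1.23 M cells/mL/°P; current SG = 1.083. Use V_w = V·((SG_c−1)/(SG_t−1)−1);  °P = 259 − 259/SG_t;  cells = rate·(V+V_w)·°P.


V_w = 24.6·((1.083−1)/(1.057−1)−1) = 11.2211
V_final = 24.6 + 11.2211 = 35.8211
°P = 259 − 259/1.057 = 13.9669
cells = 1.23·35.8211·13.9669

615.3796 billion cells


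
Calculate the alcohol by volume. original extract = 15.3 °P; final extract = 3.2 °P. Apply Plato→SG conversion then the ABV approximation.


SG = 259/(259 − P);  ABV = (OG − FG)·131.25
OG = 259/(259 − 15.3) = 1.0628
FG = 259/(259 − 3.2) = 1.0125
ABV = (1.0628 − 1.0125)·131.25

6.5982 % ABV


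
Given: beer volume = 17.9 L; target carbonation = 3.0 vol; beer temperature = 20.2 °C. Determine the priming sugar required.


residual = 14.695·(0.01821 + 0.09011·e^(−0.04·T));  sugar = (target − residual)·4.0·V
residual = 14.695·(0.01821 + 0.09011·e^(−0.04·20.2)) = 0.8578
sugar = (3.0 − 0.8578)·4.0·17.9

153.3786 g


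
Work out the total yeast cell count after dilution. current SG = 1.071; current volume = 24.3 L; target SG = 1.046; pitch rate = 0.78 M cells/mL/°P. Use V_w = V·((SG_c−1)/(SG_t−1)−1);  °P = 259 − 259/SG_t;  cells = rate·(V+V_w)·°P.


V_w = 24.3·((1.071−1)/(1.046−1)−1) = 13.2065
V_final = 24.3 + 13.2065 = 37.5065
°P = 259 − 259/1.046 = 11.3901
cells = 0.78·37.5065·11.3901

333.2171 billion cells


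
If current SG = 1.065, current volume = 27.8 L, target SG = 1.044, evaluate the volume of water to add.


V_water = V·((SG_curr − 1)/(SG_target − 1) − 1)
V_water = 27.8·((1.065 − 1)/(1.044 − 1) − 1)

13.2682 L


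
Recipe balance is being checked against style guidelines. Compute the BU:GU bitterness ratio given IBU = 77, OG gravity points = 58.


BU:GU = IBU / OG_points
BU:GU = 77 / 58

1.3276


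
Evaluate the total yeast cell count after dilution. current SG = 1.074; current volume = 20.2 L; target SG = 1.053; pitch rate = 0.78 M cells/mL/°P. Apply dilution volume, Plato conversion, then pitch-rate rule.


V_w = V·((SG_c−1)/(SG_t−1)−1);  °P = 259 − 259/SG_t;  cells = rate·(V+V_w)·°P
V_w = 20.2·((1.074−1)/(1.053−1)−1) = 8.0038
V_final = 20.2 + 8.0038 = 28.2038
°P = 259 − 259/1.053 = 13.0361
cells = 0.78·28.2038·13.0361

286.7801 billion cells


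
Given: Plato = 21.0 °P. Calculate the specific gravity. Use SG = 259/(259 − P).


SG = 259/(259 − 21.0)

1.0882


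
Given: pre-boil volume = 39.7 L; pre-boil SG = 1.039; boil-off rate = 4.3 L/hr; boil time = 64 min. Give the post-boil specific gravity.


V_post = V_pre − rate·(t/60);  SG_post = 1 + (SG_pre−1)·V_pre/V_post
V_post = 39.7 − 4.3·(64/60) = 35.1133
SG_post = 1 + (1.039 − 1)·39.7/35.1133

1.0441


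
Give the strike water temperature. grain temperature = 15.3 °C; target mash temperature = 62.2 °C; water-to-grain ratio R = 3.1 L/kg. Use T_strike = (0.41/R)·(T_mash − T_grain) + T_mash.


T_strike = (0.41/3.1)·(62.2 − 15.3) + 62.2

68.4029 °C


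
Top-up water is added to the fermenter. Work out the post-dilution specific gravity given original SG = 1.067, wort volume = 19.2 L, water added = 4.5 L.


SG_new = 1 + (SG_old − 1)·V_old/(V_old + V_water)
pts = (1.067 − 1)·1000·19.2/(19.2 + 4.5) = 54.2785
SG_new = 1 + 54.2785/1000

1.0543


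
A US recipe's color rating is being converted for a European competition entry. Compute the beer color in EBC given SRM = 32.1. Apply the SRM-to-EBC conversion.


EBC = SRM · 1.97
EBC = 32.1 · 1.97

63.2370 EBC


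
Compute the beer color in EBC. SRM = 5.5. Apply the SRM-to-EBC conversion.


EBC = SRM · 1.97
EBC = 5.5 · 1.97

10.8350 EBC


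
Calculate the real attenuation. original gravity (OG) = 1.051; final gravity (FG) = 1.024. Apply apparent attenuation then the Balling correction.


AA = (OG−FG)/(OG−1)·100;  RA = AA·0.8192
AA = (1.051 − 1.024)/(1.051 − 1)·100 = 52.9412
RA = 52.9412·0.8192

43.3694 %


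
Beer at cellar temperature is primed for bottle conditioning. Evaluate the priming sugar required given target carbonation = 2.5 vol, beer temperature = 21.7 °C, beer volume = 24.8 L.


residual = 14.695·(0.01821 + 0.09011·e^(−0.04·T));  sugar = (target − residual)·4.0·V
residual = 14.695·(0.01821 + 0.09011·e^(−0.04·21.7)) = 0.8235
sugar = (2.5 − 0.8235)·4.0·24.8

166.3120 g


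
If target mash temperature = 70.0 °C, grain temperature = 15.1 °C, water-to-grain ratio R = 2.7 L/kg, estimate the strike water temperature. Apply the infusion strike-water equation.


T_strike = (0.41/R)·(T_mash − T_grain) + T_mash
T_strike = (0.41/2.7)·(70.0 − 15.1) + 70.0

78.3367 °C


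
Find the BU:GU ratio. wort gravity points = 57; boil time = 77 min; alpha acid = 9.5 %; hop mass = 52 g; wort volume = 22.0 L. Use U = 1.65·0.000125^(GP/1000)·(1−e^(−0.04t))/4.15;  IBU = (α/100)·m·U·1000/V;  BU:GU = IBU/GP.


U = 1.65·0.000125^(57/1000)·(1−e^(−0.04·77))/4.15 = 0.2273
IBU = (9.5/100)·52·0.2273·1000/22.0 = 51.0306
BU:GU = 51.0306/57

0.8953


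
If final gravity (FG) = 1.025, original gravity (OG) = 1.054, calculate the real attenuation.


AA = (OG−FG)/(OG−1)·100;  RA = AA·0.8192
AA = (1.054 − 1.025)/(1.054 − 1)·100 = 53.7037
RA = 53.7037·0.8192

43.9941 %


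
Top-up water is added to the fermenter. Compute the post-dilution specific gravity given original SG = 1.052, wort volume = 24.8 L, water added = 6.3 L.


SG_new = 1 + (SG_old − 1)·V_old/(V_old + V_water)
pts = (1.052 − 1)·1000·24.8/(24.8 + 6.3) = 41.4662
SG_new = 1 + 41.4662/1000

1.0415


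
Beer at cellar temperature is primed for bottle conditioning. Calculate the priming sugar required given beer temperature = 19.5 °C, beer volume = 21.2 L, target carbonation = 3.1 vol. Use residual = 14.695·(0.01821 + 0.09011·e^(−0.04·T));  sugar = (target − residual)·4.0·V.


residual = 14.695·(0.01821 + 0.09011·e^(−0.04·19.5)) = 0.8746
sugar = (3.1 − 0.8746)·4.0·21.2

188.7138 g


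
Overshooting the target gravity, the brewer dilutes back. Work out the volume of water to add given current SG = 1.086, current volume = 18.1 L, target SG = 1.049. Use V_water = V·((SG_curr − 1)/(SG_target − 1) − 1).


V_water = 18.1·((1.086 − 1)/(1.049 − 1) − 1)

13.6673 L


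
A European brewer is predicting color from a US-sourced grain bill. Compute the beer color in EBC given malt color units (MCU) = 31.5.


SRM = 1.4922·MCU^0.6859;  EBC = SRM·1.97
SRM = 1.4922·31.5^0.6859 = 15.9044
EBC = 15.9044·1.97

31.3317 EBC


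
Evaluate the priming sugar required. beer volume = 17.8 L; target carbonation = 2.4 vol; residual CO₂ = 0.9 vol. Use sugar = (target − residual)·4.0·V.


sugar = (2.4 − 0.9)·4.0·17.8

106.8000 g


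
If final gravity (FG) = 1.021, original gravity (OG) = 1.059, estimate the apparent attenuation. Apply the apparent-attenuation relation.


AA = (OG − FG)/(OG − 1) · 100
AA = (1.059 − 1.021)/(1.059 − 1) · 100

64.4068 %


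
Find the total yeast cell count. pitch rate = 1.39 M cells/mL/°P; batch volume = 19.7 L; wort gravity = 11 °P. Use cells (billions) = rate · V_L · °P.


cells = 1.39 · 19.7 · 11

301.2130 billion cells


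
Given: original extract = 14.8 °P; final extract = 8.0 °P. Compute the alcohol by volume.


SG = 259/(259 − P);  ABV = (OG − FG)·131.25
OG = 259/(259 − 14.8) = 1.0606
FG = 259/(259 − 8.0) = 1.0319
ABV = (1.0606 − 1.0319)·131.25

3.7713 % ABV


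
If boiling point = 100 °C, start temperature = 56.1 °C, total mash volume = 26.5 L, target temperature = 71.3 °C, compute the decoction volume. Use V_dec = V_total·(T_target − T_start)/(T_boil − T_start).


V_dec = 26.5·(71.3 − 56.1)/(100 − 56.1)

9.1754 L


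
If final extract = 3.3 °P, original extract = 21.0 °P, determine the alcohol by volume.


SG = 259/(259 − P);  ABV = (OG − FG)·131.25
OG = 259/(259 − 21.0) = 1.0882
FG = 259/(259 − 3.3) = 1.0129
ABV = (1.0882 − 1.0129)·131.25

9.8870 % ABV


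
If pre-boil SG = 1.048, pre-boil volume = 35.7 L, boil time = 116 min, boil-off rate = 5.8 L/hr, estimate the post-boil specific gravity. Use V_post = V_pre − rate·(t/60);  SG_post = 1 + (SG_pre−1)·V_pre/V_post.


V_post = 35.7 − 5.8·(116/60) = 24.4867
SG_post = 1 + (1.048 − 1)·35.7/24.4867

1.0700


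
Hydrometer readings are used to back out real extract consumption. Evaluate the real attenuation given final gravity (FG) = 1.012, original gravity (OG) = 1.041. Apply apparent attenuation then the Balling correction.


AA = (OG−FG)/(OG−1)·100;  RA = AA·0.8192
AA = (1.041 − 1.012)/(1.041 − 1)·100 = 70.7317
RA = 70.7317·0.8192

57.9434 %


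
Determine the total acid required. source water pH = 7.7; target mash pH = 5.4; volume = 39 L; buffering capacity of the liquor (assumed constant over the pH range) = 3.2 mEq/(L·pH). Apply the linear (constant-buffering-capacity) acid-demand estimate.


acid = buffering capacity · (pH_source − pH_target) · V
acid = 3.2 · (7.7 − 5.4) · 39

287.0400 mEq


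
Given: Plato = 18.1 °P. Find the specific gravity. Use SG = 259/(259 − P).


SG = 259/(259 − 18.1)

1.0751


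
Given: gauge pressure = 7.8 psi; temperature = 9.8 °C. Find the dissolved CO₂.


vols = (P + 14.695)·(0.01821 + 0.09011·e^(−0.04·T))
vols = (7.8 + 14.695)·(0.01821 + 0.09011·e^(−0.04·9.8))

1.7793 volumes


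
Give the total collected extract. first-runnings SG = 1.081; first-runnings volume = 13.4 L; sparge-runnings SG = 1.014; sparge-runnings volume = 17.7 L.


total = Σ (SG_i − 1)·1000·V_i
first = (1.081 − 1)·1000·13.4 = 1085.4000
sparge = (1.014 − 1)·1000·17.7 = 247.8000
total = 1085.4000 + 247.8000

1333.2000 gravity·L


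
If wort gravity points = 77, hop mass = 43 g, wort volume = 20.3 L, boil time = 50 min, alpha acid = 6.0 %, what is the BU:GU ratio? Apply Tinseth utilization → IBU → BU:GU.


U = 1.65·0.000125^(GP/1000)·(1−e^(−0.04t))/4.15;  IBU = (α/100)·m·U·1000/V;  BU:GU = IBU/GP
U = 1.65·0.000125^(77/1000)·(1−e^(−0.04·50))/4.15 = 0.1721
IBU = (6.0/100)·43·0.1721·1000/20.3 = 21.8710
BU:GU = 21.8710/77

0.2840


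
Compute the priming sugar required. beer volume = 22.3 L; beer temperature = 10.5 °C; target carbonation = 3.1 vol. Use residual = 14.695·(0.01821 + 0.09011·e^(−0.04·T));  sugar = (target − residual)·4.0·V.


residual = 14.695·(0.01821 + 0.09011·e^(−0.04·10.5)) = 1.1376
sugar = (3.1 − 1.1376)·4.0·22.3

175.0429 g


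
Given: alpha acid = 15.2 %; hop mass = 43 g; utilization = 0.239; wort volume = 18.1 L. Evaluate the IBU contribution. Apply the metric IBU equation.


IBU = (α/100)·mass·U·1000 / V
IBU = (15.2/100)·43·0.239·1000 / 18.1

86.3041 IBU


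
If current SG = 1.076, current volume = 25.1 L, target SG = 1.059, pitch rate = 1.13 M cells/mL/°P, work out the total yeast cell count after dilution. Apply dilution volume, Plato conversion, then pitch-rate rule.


V_w = V·((SG_c−1)/(SG_t−1)−1);  °P = 259 − 259/SG_t;  cells = rate·(V+V_w)·°P
V_w = 25.1·((1.076−1)/(1.059−1)−1) = 7.2322
V_final = 25.1 + 7.2322 = 32.3322
°P = 259 − 259/1.059 = 14.4297
cells = 1.13·32.3322·14.4297

527.1929 billion cells


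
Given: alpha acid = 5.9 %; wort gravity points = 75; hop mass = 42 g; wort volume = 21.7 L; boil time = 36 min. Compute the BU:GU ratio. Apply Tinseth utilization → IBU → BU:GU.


U = 1.65·0.000125^(GP/1000)·(1−e^(−0.04t))/4.15;  IBU = (α/100)·m·U·1000/V;  BU:GU = IBU/GP
U = 1.65·0.000125^(75/1000)·(1−e^(−0.04·36))/4.15 = 0.1546
IBU = (5.9/100)·42·0.1546·1000/21.7 = 17.6568
BU:GU = 17.6568/75

0.2354


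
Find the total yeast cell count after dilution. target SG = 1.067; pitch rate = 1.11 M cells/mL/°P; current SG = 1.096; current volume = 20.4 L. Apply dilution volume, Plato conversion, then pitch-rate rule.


V_w = V·((SG_c−1)/(SG_t−1)−1);  °P = 259 − 259/SG_t;  cells = rate·(V+V_w)·°P
V_w = 20.4·((1.096−1)/(1.067−1)−1) = 8.8299
V_final = 20.4 + 8.8299 = 29.2299
°P = 259 − 259/1.067 = 16.2634
cells = 1.11·29.2299·16.2634

527.6667 billion cells


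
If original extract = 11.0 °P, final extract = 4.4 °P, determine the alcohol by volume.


SG = 259/(259 − P);  ABV = (OG − FG)·131.25
OG = 259/(259 − 11.0) = 1.0444
FG = 259/(259 − 4.4) = 1.0173
ABV = (1.0444 − 1.0173)·131.25

3.5533 % ABV


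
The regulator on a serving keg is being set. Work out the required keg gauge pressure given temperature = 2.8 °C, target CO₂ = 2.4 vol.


psi = vols/(0.01821 + 0.09011·e^(−0.04·T)) − 14.695
psi = 2.4/(0.01821 + 0.09011·e^(−0.04·2.8)) − 14.695

9.6033 psi


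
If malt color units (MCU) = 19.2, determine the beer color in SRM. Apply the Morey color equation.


SRM = 1.4922 · MCU^0.6859
SRM = 1.4922 · 19.2^0.6859

11.3251 SRM


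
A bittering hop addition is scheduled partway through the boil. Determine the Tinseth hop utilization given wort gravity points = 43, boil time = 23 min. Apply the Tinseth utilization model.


U = 1.65·0.000125^(GP/1000) · (1 − e^(−0.04·t))/4.15
bigness = 1.65·0.000125^(43/1000) = 1.1211
boil_factor = (1 − e^(−0.04·23))/4.15 = 0.1449
U = 1.1211 · 0.1449

0.1625


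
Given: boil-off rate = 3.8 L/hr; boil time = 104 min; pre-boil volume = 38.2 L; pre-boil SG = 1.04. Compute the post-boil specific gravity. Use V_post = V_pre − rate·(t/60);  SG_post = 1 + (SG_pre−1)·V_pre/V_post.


V_post = 38.2 − 3.8·(104/60) = 31.6133
SG_post = 1 + (1.04 − 1)·38.2/31.6133

1.0483


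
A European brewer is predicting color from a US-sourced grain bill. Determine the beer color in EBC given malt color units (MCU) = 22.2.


SRM = 1.4922·MCU^0.6859;  EBC = SRM·1.97
SRM = 1.4922·22.2^0.6859 = 12.5110
EBC = 12.5110·1.97

24.6466 EBC


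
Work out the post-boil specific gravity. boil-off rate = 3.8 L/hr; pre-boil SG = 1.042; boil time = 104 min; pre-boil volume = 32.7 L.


V_post = V_pre − rate·(t/60);  SG_post = 1 + (SG_pre−1)·V_pre/V_post
V_post = 32.7 − 3.8·(104/60) = 26.1133
SG_post = 1 + (1.042 − 1)·32.7/26.1133

1.0526


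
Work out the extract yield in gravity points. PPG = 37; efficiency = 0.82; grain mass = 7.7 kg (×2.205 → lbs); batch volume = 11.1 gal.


points = lbs × PPG × eff / vol
lbs = 7.7 × 2.205 = 16.9785
points = 16.9785 × 37 × 0.82 / 11.1

46.4079 points


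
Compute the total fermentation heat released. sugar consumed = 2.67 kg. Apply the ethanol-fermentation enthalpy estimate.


Q = m_sugar · 590 kJ/kg
Q = 2.67 · 590

1575.3000 kJ


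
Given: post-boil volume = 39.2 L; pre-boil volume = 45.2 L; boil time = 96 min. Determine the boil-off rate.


rate = (V_pre − V_post) / (t_min/60)
rate = (45.2 − 39.2) / (96/60)

3.7500 L/hr


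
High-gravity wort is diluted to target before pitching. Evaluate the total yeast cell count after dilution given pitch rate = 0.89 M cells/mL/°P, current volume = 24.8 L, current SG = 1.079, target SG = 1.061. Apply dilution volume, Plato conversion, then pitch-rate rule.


V_w = V·((SG_c−1)/(SG_t−1)−1);  °P = 259 − 259/SG_t;  cells = rate·(V+V_w)·°P
V_w = 24.8·((1.079−1)/(1.061−1)−1) = 7.3180
V_final = 24.8 + 7.3180 = 32.1180
°P = 259 − 259/1.061 = 14.8907
cells = 0.89·32.1180·14.8907

425.6505 billion cells


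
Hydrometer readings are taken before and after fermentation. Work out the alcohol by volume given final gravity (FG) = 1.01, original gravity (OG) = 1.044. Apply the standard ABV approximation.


ABV = (OG − FG) · 131.25
ABV = (1.044 − 1.01) · 131.25

4.4625 % ABV


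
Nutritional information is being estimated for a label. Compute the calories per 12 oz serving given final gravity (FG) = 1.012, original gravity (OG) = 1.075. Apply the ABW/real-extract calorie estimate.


ABW = (OG−FG)·131.25·0.79/FG;  °P = 259 − 259/SG (for OG→OE and FG→AE);  RE = 0.1808·OE + 0.8192·AE;  Cal = (6.9·ABW + 4·(RE−0.1))·FG·3.55
ABW = (1.075 − 1.012)·131.25·0.79/1.012 = 6.4549
OE = 259 − 259/1.075 = 18.0698 °P
AE = 259 − 259/1.012 = 3.0711 °P
RE = 0.1808·18.0698 + 0.8192·3.0711 = 5.7829 °P
Cal = (6.9·6.4549 + 4·(5.7829−0.1))·1.012·3.55

241.6745 kcal


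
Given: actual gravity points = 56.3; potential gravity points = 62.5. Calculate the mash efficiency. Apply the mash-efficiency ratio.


efficiency = actual / potential × 100
efficiency = 56.3 / 62.5 × 100

90.0800 %


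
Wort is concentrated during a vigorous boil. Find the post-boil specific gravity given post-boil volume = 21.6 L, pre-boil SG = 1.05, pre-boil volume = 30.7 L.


SG_post = 1 + (SG_pre − 1)·V_pre/V_post
pts_pre = (1.05 − 1)·1000 = 50.0000
pts_post = 50.0000·30.7/21.6 = 71.0648
SG_post = 1 + 71.0648/1000

1.0711


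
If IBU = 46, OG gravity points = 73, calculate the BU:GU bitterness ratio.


BU:GU = IBU / OG_points
BU:GU = 46 / 73

0.6301


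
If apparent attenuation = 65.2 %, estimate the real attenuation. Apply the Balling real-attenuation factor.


RA = AA · 0.8192
RA = 65.2 · 0.8192

53.4118 %


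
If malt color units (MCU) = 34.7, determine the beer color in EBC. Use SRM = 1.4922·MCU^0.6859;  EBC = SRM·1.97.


SRM = 1.4922·34.7^0.6859 = 16.9957
EBC = 16.9957·1.97

33.4815 EBC


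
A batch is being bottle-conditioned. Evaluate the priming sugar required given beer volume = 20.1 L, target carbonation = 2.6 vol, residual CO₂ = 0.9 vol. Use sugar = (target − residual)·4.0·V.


sugar = (2.6 − 0.9)·4.0·20.1

136.6800 g


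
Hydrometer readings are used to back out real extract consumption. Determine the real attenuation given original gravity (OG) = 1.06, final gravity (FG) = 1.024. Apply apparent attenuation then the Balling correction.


AA = (OG−FG)/(OG−1)·100;  RA = AA·0.8192
AA = (1.06 − 1.024)/(1.06 − 1)·100 = 60.0000
RA = 60.0000·0.8192

49.1520 %


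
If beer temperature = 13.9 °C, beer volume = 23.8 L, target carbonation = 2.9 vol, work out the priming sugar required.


residual = 14.695·(0.01821 + 0.09011·e^(−0.04·T));  sugar = (target − residual)·4.0·V
residual = 14.695·(0.01821 + 0.09011·e^(−0.04·13.9)) = 1.0270
sugar = (2.9 − 1.0270)·4.0·23.8

178.3093 g


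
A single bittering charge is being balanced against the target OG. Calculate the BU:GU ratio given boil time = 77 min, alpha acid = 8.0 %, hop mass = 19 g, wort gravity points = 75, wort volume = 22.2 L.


U = 1.65·0.000125^(GP/1000)·(1−e^(−0.04t))/4.15;  IBU = (α/100)·m·U·1000/V;  BU:GU = IBU/GP
U = 1.65·0.000125^(75/1000)·(1−e^(−0.04·77))/4.15 = 0.1933
IBU = (8.0/100)·19·0.1933·1000/22.2 = 13.2361
BU:GU = 13.2361/75

0.1765


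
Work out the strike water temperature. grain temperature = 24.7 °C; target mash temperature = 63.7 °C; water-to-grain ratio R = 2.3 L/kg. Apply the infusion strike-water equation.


T_strike = (0.41/R)·(T_mash − T_grain) + T_mash
T_strike = (0.41/2.3)·(63.7 − 24.7) + 63.7

70.6522 °C


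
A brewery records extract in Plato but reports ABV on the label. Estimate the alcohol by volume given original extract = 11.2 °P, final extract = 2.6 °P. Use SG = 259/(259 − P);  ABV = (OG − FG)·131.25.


OG = 259/(259 − 11.2) = 1.0452
FG = 259/(259 − 2.6) = 1.0101
ABV = (1.0452 − 1.0101)·131.25

4.6013 % ABV


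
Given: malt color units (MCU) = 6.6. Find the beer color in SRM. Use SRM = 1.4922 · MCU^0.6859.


SRM = 1.4922 · 6.6^0.6859

5.4444 SRM


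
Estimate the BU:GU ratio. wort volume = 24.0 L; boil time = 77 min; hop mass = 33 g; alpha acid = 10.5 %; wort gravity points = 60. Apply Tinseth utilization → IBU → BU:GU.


U = 1.65·0.000125^(GP/1000)·(1−e^(−0.04t))/4.15;  IBU = (α/100)·m·U·1000/V;  BU:GU = IBU/GP
U = 1.65·0.000125^(60/1000)·(1−e^(−0.04·77))/4.15 = 0.2212
IBU = (10.5/100)·33·0.2212·1000/24.0 = 31.9381
BU:GU = 31.9381/60

0.5323


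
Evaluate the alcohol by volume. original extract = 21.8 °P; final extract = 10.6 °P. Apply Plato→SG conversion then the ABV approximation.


SG = 259/(259 − P);  ABV = (OG − FG)·131.25
OG = 259/(259 − 21.8) = 1.0919
FG = 259/(259 − 10.6) = 1.0427
ABV = (1.0919 − 1.0427)·131.25

6.4618 % ABV


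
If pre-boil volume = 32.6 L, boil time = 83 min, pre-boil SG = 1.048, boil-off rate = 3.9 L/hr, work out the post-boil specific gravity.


V_post = V_pre − rate·(t/60);  SG_post = 1 + (SG_pre−1)·V_pre/V_post
V_post = 32.6 − 3.9·(83/60) = 27.2050
SG_post = 1 + (1.048 − 1)·32.6/27.2050

1.0575


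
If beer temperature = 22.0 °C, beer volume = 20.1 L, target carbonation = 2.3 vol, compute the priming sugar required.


residual = 14.695·(0.01821 + 0.09011·e^(−0.04·T));  sugar = (target − residual)·4.0·V
residual = 14.695·(0.01821 + 0.09011·e^(−0.04·22.0)) = 0.8168
sugar = (2.3 − 0.8168)·4.0·20.1

119.2463 g


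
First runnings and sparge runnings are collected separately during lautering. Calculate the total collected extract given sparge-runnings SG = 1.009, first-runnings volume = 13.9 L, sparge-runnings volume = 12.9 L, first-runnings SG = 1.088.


total = Σ (SG_i − 1)·1000·V_i
first = (1.088 − 1)·1000·13.9 = 1223.2000
sparge = (1.009 − 1)·1000·12.9 = 116.1000
total = 1223.2000 + 116.1000

1339.3000 gravity·L


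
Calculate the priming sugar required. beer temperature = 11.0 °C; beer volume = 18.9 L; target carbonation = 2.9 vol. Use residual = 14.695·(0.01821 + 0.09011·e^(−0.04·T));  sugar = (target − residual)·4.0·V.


residual = 14.695·(0.01821 + 0.09011·e^(−0.04·11.0)) = 1.1204
sugar = (2.9 − 1.1204)·4.0·18.9

134.5372 g


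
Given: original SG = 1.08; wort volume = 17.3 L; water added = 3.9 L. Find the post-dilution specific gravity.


SG_new = 1 + (SG_old − 1)·V_old/(V_old + V_water)
pts = (1.08 − 1)·1000·17.3/(17.3 + 3.9) = 65.2830
SG_new = 1 + 65.2830/1000

1.0653


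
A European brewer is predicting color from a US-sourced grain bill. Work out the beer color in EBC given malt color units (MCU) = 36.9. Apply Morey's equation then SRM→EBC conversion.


SRM = 1.4922·MCU^0.6859;  EBC = SRM·1.97
SRM = 1.4922·36.9^0.6859 = 17.7276
EBC = 17.7276·1.97

34.9234 EBC


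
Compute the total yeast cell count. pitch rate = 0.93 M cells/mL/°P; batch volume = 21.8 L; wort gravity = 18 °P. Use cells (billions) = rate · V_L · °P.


cells = 0.93 · 21.8 · 18

364.9320 billion cells


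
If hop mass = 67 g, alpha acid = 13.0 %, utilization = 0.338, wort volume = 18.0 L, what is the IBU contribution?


IBU = (α/100)·mass·U·1000 / V
IBU = (13.0/100)·67·0.338·1000 / 18.0

163.5544 IBU


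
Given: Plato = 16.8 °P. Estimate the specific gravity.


SG = 259/(259 − P)
SG = 259/(259 − 16.8)

1.0694


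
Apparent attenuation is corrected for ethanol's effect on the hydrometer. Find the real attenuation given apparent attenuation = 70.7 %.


RA = AA · 0.8192
RA = 70.7 · 0.8192

57.9174 %


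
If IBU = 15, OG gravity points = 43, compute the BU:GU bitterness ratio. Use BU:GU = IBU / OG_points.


BU:GU = 15 / 43

0.3488


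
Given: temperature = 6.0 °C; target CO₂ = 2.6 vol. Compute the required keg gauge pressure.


psi = vols/(0.01821 + 0.09011·e^(−0.04·T)) − 14.695
psi = 2.6/(0.01821 + 0.09011·e^(−0.04·6.0)) − 14.695

14.4880 psi


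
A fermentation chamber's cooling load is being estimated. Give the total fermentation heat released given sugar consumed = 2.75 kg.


Q = m_sugar · 590 kJ/kg
Q = 2.75 · 590

1622.5000 kJ


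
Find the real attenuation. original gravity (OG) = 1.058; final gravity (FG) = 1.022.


AA = (OG−FG)/(OG−1)·100;  RA = AA·0.8192
AA = (1.058 − 1.022)/(1.058 − 1)·100 = 62.0690
RA = 62.0690·0.8192

50.8469 %


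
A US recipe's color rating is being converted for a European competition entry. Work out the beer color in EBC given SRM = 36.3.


EBC = SRM · 1.97
EBC = 36.3 · 1.97

71.5110 EBC


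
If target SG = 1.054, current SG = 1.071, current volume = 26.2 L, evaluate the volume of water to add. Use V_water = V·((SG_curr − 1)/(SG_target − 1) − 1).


V_water = 26.2·((1.071 − 1)/(1.054 − 1) − 1)

8.2481 L


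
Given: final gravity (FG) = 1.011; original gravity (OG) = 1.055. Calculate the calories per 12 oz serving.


ABW = (OG−FG)·131.25·0.79/FG;  °P = 259 − 259/SG (for OG→OE and FG→AE);  RE = 0.1808·OE + 0.8192·AE;  Cal = (6.9·ABW + 4·(RE−0.1))·FG·3.55
ABW = (1.055 − 1.011)·131.25·0.79/1.011 = 4.5126
OE = 259 − 259/1.055 = 13.5024 °P
AE = 259 − 259/1.011 = 2.8180 °P
RE = 0.1808·13.5024 + 0.8192·2.8180 = 4.7497 °P
Cal = (6.9·4.5126 + 4·(4.7497−0.1))·1.011·3.55

178.5048 kcal


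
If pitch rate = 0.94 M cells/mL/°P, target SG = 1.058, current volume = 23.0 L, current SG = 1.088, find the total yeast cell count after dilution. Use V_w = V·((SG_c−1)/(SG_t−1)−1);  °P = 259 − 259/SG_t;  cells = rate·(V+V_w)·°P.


V_w = 23.0·((1.088−1)/(1.058−1)−1) = 11.8966
V_final = 23.0 + 11.8966 = 34.8966
°P = 259 − 259/1.058 = 14.1985
cells = 0.94·34.8966·14.1985

465.7496 billion cells


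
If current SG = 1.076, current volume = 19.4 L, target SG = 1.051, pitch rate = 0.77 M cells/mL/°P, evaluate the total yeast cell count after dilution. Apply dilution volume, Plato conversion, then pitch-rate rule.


V_w = V·((SG_c−1)/(SG_t−1)−1);  °P = 259 − 259/SG_t;  cells = rate·(V+V_w)·°P
V_w = 19.4·((1.076−1)/(1.051−1)−1) = 9.5098
V_final = 19.4 + 9.5098 = 28.9098
°P = 259 − 259/1.051 = 12.5680
cells = 0.77·28.9098·12.5680

279.7713 billion cells


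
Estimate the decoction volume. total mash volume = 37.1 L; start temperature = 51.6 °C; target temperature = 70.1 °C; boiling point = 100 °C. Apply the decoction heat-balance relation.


V_dec = V_total·(T_target − T_start)/(T_boil − T_start)
V_dec = 37.1·(70.1 − 51.6)/(100 − 51.6)

14.1808 L


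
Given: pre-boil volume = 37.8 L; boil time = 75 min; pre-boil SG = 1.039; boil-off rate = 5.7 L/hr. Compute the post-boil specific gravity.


V_post = V_pre − rate·(t/60);  SG_post = 1 + (SG_pre−1)·V_pre/V_post
V_post = 37.8 − 5.7·(75/60) = 30.6750
SG_post = 1 + (1.039 − 1)·37.8/30.6750

1.0481


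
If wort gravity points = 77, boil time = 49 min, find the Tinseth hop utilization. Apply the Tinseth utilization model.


U = 1.65·0.000125^(GP/1000) · (1 − e^(−0.04·t))/4.15
bigness = 1.65·0.000125^(77/1000) = 0.8259
boil_factor = (1 − e^(−0.04·49))/4.15 = 0.2070
U = 0.8259 · 0.2070

0.1710


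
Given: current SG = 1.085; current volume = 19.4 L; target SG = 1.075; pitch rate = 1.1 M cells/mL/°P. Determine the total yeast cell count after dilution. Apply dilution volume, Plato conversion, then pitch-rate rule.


V_w = V·((SG_c−1)/(SG_t−1)−1);  °P = 259 − 259/SG_t;  cells = rate·(V+V_w)·°P
V_w = 19.4·((1.085−1)/(1.075−1)−1) = 2.5867
V_final = 19.4 + 2.5867 = 21.9867
°P = 259 − 259/1.075 = 18.0698
cells = 1.1·21.9867·18.0698

437.0233 billion cells


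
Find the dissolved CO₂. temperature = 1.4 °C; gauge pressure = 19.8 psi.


vols = (P + 14.695)·(0.01821 + 0.09011·e^(−0.04·T))
vols = (19.8 + 14.695)·(0.01821 + 0.09011·e^(−0.04·1.4))

3.5672 volumes


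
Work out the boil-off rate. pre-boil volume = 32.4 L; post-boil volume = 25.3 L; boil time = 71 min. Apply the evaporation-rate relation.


rate = (V_pre − V_post) / (t_min/60)
rate = (32.4 − 25.3) / (71/60)

6.0000 L/hr


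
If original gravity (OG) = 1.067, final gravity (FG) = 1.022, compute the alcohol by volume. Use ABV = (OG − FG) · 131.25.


ABV = (1.067 − 1.022) · 131.25

5.9062 % ABV


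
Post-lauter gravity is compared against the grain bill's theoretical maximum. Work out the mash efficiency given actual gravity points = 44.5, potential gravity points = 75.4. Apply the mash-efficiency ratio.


efficiency = actual / potential × 100
efficiency = 44.5 / 75.4 × 100

59.0186 %


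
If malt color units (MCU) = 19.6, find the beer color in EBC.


SRM = 1.4922·MCU^0.6859;  EBC = SRM·1.97
SRM = 1.4922·19.6^0.6859 = 11.4864
EBC = 11.4864·1.97

22.6283 EBC


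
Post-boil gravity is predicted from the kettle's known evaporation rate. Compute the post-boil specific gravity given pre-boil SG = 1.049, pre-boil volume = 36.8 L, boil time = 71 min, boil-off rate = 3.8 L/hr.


V_post = V_pre − rate·(t/60);  SG_post = 1 + (SG_pre−1)·V_pre/V_post
V_post = 36.8 − 3.8·(71/60) = 32.3033
SG_post = 1 + (1.049 − 1)·36.8/32.3033

1.0558


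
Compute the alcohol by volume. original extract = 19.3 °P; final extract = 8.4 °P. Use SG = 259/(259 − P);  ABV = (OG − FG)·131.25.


OG = 259/(259 − 19.3) = 1.0805
FG = 259/(259 − 8.4) = 1.0335
ABV = (1.0805 − 1.0335)·131.25

6.1685 % ABV


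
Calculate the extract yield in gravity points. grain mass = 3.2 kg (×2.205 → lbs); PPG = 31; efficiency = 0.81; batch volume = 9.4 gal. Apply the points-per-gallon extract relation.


points = lbs × PPG × eff / vol
lbs = 3.2 × 2.205 = 7.0560
points = 7.0560 × 31 × 0.81 / 9.4

18.8485 points


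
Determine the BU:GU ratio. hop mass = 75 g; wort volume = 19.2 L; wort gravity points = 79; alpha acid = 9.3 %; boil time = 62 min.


U = 1.65·0.000125^(GP/1000)·(1−e^(−0.04t))/4.15;  IBU = (α/100)·m·U·1000/V;  BU:GU = IBU/GP
U = 1.65·0.000125^(79/1000)·(1−e^(−0.04·62))/4.15 = 0.1791
IBU = (9.3/100)·75·0.1791·1000/19.2 = 65.0657
BU:GU = 65.0657/79

0.8236
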